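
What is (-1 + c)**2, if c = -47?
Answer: 2304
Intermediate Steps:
(-1 + c)**2 = (-1 - 47)**2 = (-48)**2 = 2304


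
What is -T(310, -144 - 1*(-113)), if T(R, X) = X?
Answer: 31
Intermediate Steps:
-T(310, -144 - 1*(-113)) = -(-144 - 1*(-113)) = -(-144 + 113) = -1*(-31) = 31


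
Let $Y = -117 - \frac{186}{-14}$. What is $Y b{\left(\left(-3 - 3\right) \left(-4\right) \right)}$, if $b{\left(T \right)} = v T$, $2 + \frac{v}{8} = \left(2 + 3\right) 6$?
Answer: $-557568$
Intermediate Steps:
$Y = - \frac{726}{7}$ ($Y = -117 - - \frac{93}{7} = -117 + \frac{93}{7} = - \frac{726}{7} \approx -103.71$)
$v = 224$ ($v = -16 + 8 \left(2 + 3\right) 6 = -16 + 8 \cdot 5 \cdot 6 = -16 + 8 \cdot 30 = -16 + 240 = 224$)
$b{\left(T \right)} = 224 T$
$Y b{\left(\left(-3 - 3\right) \left(-4\right) \right)} = - \frac{726 \cdot 224 \left(-3 - 3\right) \left(-4\right)}{7} = - \frac{726 \cdot 224 \left(\left(-6\right) \left(-4\right)\right)}{7} = - \frac{726 \cdot 224 \cdot 24}{7} = \left(- \frac{726}{7}\right) 5376 = -557568$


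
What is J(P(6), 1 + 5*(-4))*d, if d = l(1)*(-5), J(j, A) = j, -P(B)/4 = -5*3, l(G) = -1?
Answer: 300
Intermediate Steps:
P(B) = 60 (P(B) = -(-20)*3 = -4*(-15) = 60)
d = 5 (d = -1*(-5) = 5)
J(P(6), 1 + 5*(-4))*d = 60*5 = 300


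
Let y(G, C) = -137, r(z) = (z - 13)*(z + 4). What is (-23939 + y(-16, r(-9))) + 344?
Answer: -23732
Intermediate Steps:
r(z) = (-13 + z)*(4 + z)
(-23939 + y(-16, r(-9))) + 344 = (-23939 - 137) + 344 = -24076 + 344 = -23732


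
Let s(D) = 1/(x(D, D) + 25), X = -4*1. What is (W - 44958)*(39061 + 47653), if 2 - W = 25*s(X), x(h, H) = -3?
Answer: -42882544349/11 ≈ -3.8984e+9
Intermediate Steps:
X = -4
s(D) = 1/22 (s(D) = 1/(-3 + 25) = 1/22)
W = 19/22 (W = 2 - 25/22 = 19/22 ≈ 0.86364)
(W - 44958)*(39061 + 47653) = (19/22 - 44958)*(39061 + 47653) = -989057/22*86714 = -42882544349/11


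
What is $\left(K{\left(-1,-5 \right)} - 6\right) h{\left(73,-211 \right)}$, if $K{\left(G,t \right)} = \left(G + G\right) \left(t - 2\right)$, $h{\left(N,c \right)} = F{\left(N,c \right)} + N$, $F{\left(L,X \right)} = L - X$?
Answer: $2856$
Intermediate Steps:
$h{\left(N,c \right)} = - c + 2 N$ ($h{\left(N,c \right)} = \left(N - c\right) + N = - c + 2 N$)
$K{\left(G,t \right)} = 2 G \left(-2 + t\right)$
$\left(K{\left(-1,-5 \right)} - 6\right) h{\left(73,-211 \right)} = \left(2 \left(-1\right) \left(-2 - 5\right) - 6\right) \left(\left(-1\right) \left(-211\right) + 2 \cdot 73\right) = \left(2 \left(-1\right) \left(-7\right) - 6\right) \left(211 + 146\right) = \left(14 - 6\right) 357 = 8 \cdot 357 = 2856$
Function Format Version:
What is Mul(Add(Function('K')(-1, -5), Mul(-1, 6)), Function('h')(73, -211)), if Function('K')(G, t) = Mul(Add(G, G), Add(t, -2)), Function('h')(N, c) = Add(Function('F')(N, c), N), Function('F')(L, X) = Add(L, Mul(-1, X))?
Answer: 2856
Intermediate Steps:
Function('h')(N, c) = Add(Mul(-1, c), Mul(2, N)) (Function('h')(N, c) = Add(Add(N, Mul(-1, c)), N) = Add(Mul(-1, c), Mul(2, N)))
Function('K')(G, t) = Mul(2, G, Add(-2, t)) (Function('K')(G, t) = Mul(Mul(2, G), Add(-2, t)) = Mul(2, G, Add(-2, t)))
Mul(Add(Function('K')(-1, -5), Mul(-1, 6)), Function('h')(73, -211)) = Mul(Add(Mul(2, -1, Add(-2, -5)), Mul(-1, 6)), Add(Mul(-1, -211), Mul(2, 73))) = Mul(Add(Mul(2, -1, -7), -6), Add(211, 146)) = Mul(Add(14, -6), 357) = Mul(8, 357) = 2856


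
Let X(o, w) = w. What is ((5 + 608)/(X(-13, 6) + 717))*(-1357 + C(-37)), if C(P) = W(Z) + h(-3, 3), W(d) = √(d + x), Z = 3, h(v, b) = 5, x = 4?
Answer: -828776/723 + 613*√7/723 ≈ -1144.1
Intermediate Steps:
W(d) = √(4 + d) (W(d) = √(d + 4) = √(4 + d))
C(P) = 5 + √7 (C(P) = √(4 + 3) + 5 = √7 + 5 = 5 + √7)
((5 + 608)/(X(-13, 6) + 717))*(-1357 + C(-37)) = ((5 + 608)/(6 + 717))*(-1357 + (5 + √7)) = (613/723)*(-1352 + √7) = (613*(1/723))*(-1352 + √7) = 613*(-1352 + √7)/723 = -828776/723 + 613*√7/723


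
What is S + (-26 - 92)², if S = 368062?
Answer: 381986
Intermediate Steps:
S + (-26 - 92)² = 368062 + (-26 - 92)² = 368062 + (-118)² = 368062 + 13924 = 381986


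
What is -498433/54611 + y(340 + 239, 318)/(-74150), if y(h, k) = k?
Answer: -18488086624/2024702825 ≈ -9.1313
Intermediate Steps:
-498433/54611 + y(340 + 239, 318)/(-74150) = -498433/54611 + 318/(-74150) = -498433*1/54611 + 318*(-1/74150) = -498433/54611 - 159/37075 = -18488086624/2024702825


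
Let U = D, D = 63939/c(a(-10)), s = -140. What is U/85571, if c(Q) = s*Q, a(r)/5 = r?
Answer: 63939/598997000 ≈ 0.00010674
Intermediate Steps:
a(r) = 5*r
c(Q) = -140*Q
D = 63939/7000 (D = 63939/((-700*(-10))) = 63939/((-140*(-50))) = 63939/7000 ≈ 9.1341)
U = 63939/7000 ≈ 9.1341
U/85571 = (63939/7000)/85571 = (63939/7000)*(1/85571) = 63939/598997000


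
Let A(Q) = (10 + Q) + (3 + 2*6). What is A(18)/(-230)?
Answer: -43/230 ≈ -0.18696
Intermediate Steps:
A(Q) = 25 + Q (A(Q) = (10 + Q) + (3 + 12) = (10 + Q) + 15 = 25 + Q)
A(18)/(-230) = (25 + 18)/(-230) = 43*(-1/230) = -43/230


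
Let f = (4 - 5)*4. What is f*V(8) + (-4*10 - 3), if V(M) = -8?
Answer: -11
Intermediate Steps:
f = -4 (f = -1*4 = -4)
f*V(8) + (-4*10 - 3) = -4*(-8) + (-4*10 - 3) = 32 + (-40 - 3) = 32 - 43 = -11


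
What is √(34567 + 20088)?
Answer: √54655 ≈ 233.78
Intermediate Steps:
√(34567 + 20088) = √54655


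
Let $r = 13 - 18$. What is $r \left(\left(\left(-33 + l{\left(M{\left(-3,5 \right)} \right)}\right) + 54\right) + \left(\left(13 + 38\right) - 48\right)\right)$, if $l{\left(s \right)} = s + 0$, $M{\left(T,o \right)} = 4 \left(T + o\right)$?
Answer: $-160$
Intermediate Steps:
$M{\left(T,o \right)} = 4 T + 4 o$
$l{\left(s \right)} = s$
$r = -5$ ($r = 13 - 18 = -5$)
$r \left(\left(\left(-33 + l{\left(M{\left(-3,5 \right)} \right)}\right) + 54\right) + \left(\left(13 + 38\right) - 48\right)\right) = - 5 \left(\left(\left(-33 + \left(4 \left(-3\right) + 4 \cdot 5\right)\right) + 54\right) + \left(\left(13 + 38\right) - 48\right)\right) = - 5 \left(\left(\left(-33 + \left(-12 + 20\right)\right) + 54\right) + \left(51 - 48\right)\right) = - 5 \left(\left(\left(-33 + 8\right) + 54\right) + 3\right) = - 5 \left(\left(-25 + 54\right) + 3\right) = - 5 \left(29 + 3\right) = \left(-5\right) 32 = -160$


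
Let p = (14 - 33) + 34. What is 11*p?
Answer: 165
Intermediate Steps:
p = 15 (p = -19 + 34 = 15)
11*p = 11*15 = 165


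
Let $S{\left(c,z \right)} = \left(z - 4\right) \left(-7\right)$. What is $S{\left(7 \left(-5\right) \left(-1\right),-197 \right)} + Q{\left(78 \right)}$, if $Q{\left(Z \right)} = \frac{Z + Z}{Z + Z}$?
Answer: $1408$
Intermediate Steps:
$S{\left(c,z \right)} = 28 - 7 z$ ($S{\left(c,z \right)} = \left(-4 + z\right) \left(-7\right) = 28 - 7 z$)
$Q{\left(Z \right)} = 1$ ($Q{\left(Z \right)} = \frac{2 Z}{2 Z} = 2 Z \frac{1}{2 Z} = 1$)
$S{\left(7 \left(-5\right) \left(-1\right),-197 \right)} + Q{\left(78 \right)} = \left(28 - -1379\right) + 1 = \left(28 + 1379\right) + 1 = 1407 + 1 = 1408$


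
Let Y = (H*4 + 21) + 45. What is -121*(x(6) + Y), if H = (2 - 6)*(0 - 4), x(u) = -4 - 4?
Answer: -14762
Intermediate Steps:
x(u) = -8
H = 16 (H = -4*(-4) = 16)
Y = 130 (Y = (16*4 + 21) + 45 = (64 + 21) + 45 = 85 + 45 = 130)
-121*(x(6) + Y) = -121*(-8 + 130) = -121*122 = -14762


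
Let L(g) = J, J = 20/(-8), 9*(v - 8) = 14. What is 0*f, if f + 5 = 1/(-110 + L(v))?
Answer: 0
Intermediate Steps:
v = 86/9 (v = 8 + (1/9)*14 = 8 + 14/9 = 86/9 ≈ 9.5556)
J = -5/2 (J = 20*(-1/8) = -5/2 ≈ -2.5000)
L(g) = -5/2
f = -1127/225 (f = -5 + 1/(-110 - 5/2) = -5 + 1/(-225/2) = -5 - 2/225 = -1127/225 ≈ -5.0089)
0*f = 0*(-1127/225) = 0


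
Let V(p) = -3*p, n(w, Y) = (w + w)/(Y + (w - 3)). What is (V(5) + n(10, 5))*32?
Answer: -1280/3 ≈ -426.67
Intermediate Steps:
n(w, Y) = 2*w/(-3 + Y + w) (n(w, Y) = (2*w)/(Y + (-3 + w)) = (2*w)/(-3 + Y + w) = 2*w/(-3 + Y + w))
(V(5) + n(10, 5))*32 = (-3*5 + 2*10/(-3 + 5 + 10))*32 = (-15 + 2*10/12)*32 = (-15 + 2*10*(1/12))*32 = (-15 + 5/3)*32 = -40/3*32 = -1280/3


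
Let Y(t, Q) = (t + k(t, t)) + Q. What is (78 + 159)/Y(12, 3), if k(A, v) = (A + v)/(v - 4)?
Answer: 79/6 ≈ 13.167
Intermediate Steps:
k(A, v) = (A + v)/(-4 + v)
Y(t, Q) = Q + t + 2*t/(-4 + t) (Y(t, Q) = (t + (t + t)/(-4 + t)) + Q = (t + (2*t)/(-4 + t)) + Q = (t + 2*t/(-4 + t)) + Q = Q + t + 2*t/(-4 + t))
(78 + 159)/Y(12, 3) = (78 + 159)/(((2*12 + (-4 + 12)*(3 + 12))/(-4 + 12))) = 237/((24 + 8*15)/8) = 237/((24 + 120)/8) = 237/((1/8)*144) = 237/18 = (1/18)*237 = 79/6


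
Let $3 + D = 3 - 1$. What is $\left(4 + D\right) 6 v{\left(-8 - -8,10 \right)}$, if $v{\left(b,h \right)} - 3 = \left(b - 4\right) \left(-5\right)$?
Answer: $414$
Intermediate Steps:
$D = -1$ ($D = -3 + \left(3 - 1\right) = -3 + 2 = -1$)
$v{\left(b,h \right)} = 23 - 5 b$ ($v{\left(b,h \right)} = 3 + \left(b - 4\right) \left(-5\right) = 3 + \left(-4 + b\right) \left(-5\right) = 3 - \left(-20 + 5 b\right) = 23 - 5 b$)
$\left(4 + D\right) 6 v{\left(-8 - -8,10 \right)} = \left(4 - 1\right) 6 \left(23 - 5 \left(-8 - -8\right)\right) = 3 \cdot 6 \left(23 - 5 \left(-8 + 8\right)\right) = 18 \left(23 - 0\right) = 18 \left(23 + 0\right) = 18 \cdot 23 = 414$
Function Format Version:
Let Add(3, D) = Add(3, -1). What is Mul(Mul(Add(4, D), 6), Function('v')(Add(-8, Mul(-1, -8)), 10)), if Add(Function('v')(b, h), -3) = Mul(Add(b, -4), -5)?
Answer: 414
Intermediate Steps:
D = -1 (D = Add(-3, Add(3, -1)) = Add(-3, 2) = -1)
Function('v')(b, h) = Add(23, Mul(-5, b)) (Function('v')(b, h) = Add(3, Mul(Add(b, -4), -5)) = Add(3, Mul(Add(-4, b), -5)) = Add(3, Add(20, Mul(-5, b))) = Add(23, Mul(-5, b)))
Mul(Mul(Add(4, D), 6), Function('v')(Add(-8, Mul(-1, -8)), 10)) = Mul(Mul(Add(4, -1), 6), Add(23, Mul(-5, Add(-8, Mul(-1, -8))))) = Mul(Mul(3, 6), Add(23, Mul(-5, Add(-8, 8)))) = Mul(18, Add(23, Mul(-5, 0))) = Mul(18, Add(23, 0)) = Mul(18, 23) = 414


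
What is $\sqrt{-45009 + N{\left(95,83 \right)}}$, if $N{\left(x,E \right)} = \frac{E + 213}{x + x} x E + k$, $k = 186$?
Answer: $i \sqrt{32539} \approx 180.39 i$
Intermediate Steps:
$N{\left(x,E \right)} = 186 + E \left(\frac{213}{2} + \frac{E}{2}\right)$ ($N{\left(x,E \right)} = \frac{E + 213}{x + x} x E + 186 = \frac{213 + E}{2 x} x E + 186 = \left(\frac{213}{2} + \frac{E}{2}\right) E + 186 = E \left(\frac{213}{2} + \frac{E}{2}\right) + 186 = 186 + E \left(\frac{213}{2} + \frac{E}{2}\right)$)
$\sqrt{-45009 + N{\left(95,83 \right)}} = \sqrt{-45009 + \left(186 + \frac{83^{2}}{2} + \frac{213}{2} \cdot 83\right)} = \sqrt{-45009 + \left(186 + \frac{1}{2} \cdot 6889 + \frac{17679}{2}\right)} = \sqrt{-45009 + \left(186 + \frac{6889}{2} + \frac{17679}{2}\right)} = \sqrt{-45009 + 12470} = \sqrt{-32539} = i \sqrt{32539}$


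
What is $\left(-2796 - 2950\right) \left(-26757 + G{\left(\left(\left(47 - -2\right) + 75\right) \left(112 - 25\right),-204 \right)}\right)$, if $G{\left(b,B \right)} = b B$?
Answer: $12799266714$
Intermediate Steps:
$G{\left(b,B \right)} = B b$
$\left(-2796 - 2950\right) \left(-26757 + G{\left(\left(\left(47 - -2\right) + 75\right) \left(112 - 25\right),-204 \right)}\right) = \left(-2796 - 2950\right) \left(-26757 - 204 \left(\left(47 - -2\right) + 75\right) \left(112 - 25\right)\right) = - 5746 \left(-26757 - 204 \left(\left(47 + 2\right) + 75\right) 87\right) = - 5746 \left(-26757 - 204 \left(49 + 75\right) 87\right) = - 5746 \left(-26757 - 204 \cdot 124 \cdot 87\right) = - 5746 \left(-26757 - 2200752\right) = \left(-5746\right) \left(-2227509\right) = 12799266714$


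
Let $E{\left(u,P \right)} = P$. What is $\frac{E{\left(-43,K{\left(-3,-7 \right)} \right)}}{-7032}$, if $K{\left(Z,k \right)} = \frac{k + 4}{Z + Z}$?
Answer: $- \frac{1}{14064} \approx -7.1104 \cdot 10^{-5}$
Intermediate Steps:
$K{\left(Z,k \right)} = \frac{4 + k}{2 Z}$
$\frac{E{\left(-43,K{\left(-3,-7 \right)} \right)}}{-7032} = \frac{\frac{1}{2} \frac{1}{-3} \left(4 - 7\right)}{-7032} = \frac{1}{2} \left(- \frac{1}{3}\right) \left(-3\right) \left(- \frac{1}{7032}\right) = \frac{1}{2} \left(- \frac{1}{7032}\right) = - \frac{1}{14064}$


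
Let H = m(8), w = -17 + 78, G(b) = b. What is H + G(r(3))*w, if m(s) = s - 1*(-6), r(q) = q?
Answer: 197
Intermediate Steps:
w = 61
m(s) = 6 + s (m(s) = s + 6 = 6 + s)
H = 14 (H = 6 + 8 = 14)
H + G(r(3))*w = 14 + 3*61 = 14 + 183 = 197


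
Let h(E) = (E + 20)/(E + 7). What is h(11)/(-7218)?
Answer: -31/129924 ≈ -0.00023860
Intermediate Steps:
h(E) = (20 + E)/(7 + E)
h(11)/(-7218) = ((20 + 11)/(7 + 11))/(-7218) = (31/18)*(-1/7218) = -31/129924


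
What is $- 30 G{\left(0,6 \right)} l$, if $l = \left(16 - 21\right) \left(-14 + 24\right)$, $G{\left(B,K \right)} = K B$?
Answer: $0$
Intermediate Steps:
$G{\left(B,K \right)} = B K$
$l = -50$ ($l = \left(-5\right) 10 = -50$)
$- 30 G{\left(0,6 \right)} l = - 30 \cdot 0 \cdot 6 \left(-50\right) = \left(-30\right) 0 \left(-50\right) = 0 \left(-50\right) = 0$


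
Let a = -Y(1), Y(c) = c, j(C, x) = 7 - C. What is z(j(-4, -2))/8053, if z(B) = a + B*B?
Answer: 120/8053 ≈ 0.014901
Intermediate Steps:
a = -1 (a = -1*1 = -1)
z(B) = -1 + B² (z(B) = -1 + B*B = -1 + B²)
z(j(-4, -2))/8053 = (-1 + (7 - 1*(-4))²)/8053 = (-1 + (7 + 4)²)*(1/8053) = (-1 + 11²)*(1/8053) = (-1 + 121)*(1/8053) = 120*(1/8053) = 120/8053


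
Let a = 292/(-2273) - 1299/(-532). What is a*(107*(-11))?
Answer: -3292402091/1209236 ≈ -2722.7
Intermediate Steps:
a = 2797283/1209236 (a = 292*(-1/2273) - 1299*(-1/532) = -292/2273 + 1299/532 = 2797283/1209236 ≈ 2.3133)
a*(107*(-11)) = 2797283*(107*(-11))/1209236 = (2797283/1209236)*(-1177) = -3292402091/1209236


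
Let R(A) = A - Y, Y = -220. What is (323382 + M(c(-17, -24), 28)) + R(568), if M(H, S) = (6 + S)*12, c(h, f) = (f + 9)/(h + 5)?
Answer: 324578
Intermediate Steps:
c(h, f) = (9 + f)/(5 + h)
R(A) = 220 + A (R(A) = A - 1*(-220) = A + 220 = 220 + A)
M(H, S) = 72 + 12*S
(323382 + M(c(-17, -24), 28)) + R(568) = (323382 + (72 + 12*28)) + (220 + 568) = (323382 + (72 + 336)) + 788 = (323382 + 408) + 788 = 323790 + 788 = 324578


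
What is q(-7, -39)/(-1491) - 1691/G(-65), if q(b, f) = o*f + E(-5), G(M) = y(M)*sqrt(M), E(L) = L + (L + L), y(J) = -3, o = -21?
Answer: -268/497 - 1691*I*sqrt(65)/195 ≈ -0.53924 - 69.914*I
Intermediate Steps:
E(L) = 3*L (E(L) = L + 2*L = 3*L)
G(M) = -3*sqrt(M)
q(b, f) = -15 - 21*f (q(b, f) = -21*f + 3*(-5) = -21*f - 15 = -15 - 21*f)
q(-7, -39)/(-1491) - 1691/G(-65) = (-15 - 21*(-39))/(-1491) - 1691*I*sqrt(65)/195 = (-15 + 819)*(-1/1491) - 1691*I*sqrt(65)/195 = 804*(-1/1491) - 1691*I*sqrt(65)/195 = -268/497 - 1691*I*sqrt(65)/195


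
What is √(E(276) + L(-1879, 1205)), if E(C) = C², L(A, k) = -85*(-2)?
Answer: √76346 ≈ 276.31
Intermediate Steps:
L(A, k) = 170
√(E(276) + L(-1879, 1205)) = √(276² + 170) = √(76176 + 170) = √76346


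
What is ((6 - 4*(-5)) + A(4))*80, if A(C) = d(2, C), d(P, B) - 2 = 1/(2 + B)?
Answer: 6760/3 ≈ 2253.3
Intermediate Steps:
d(P, B) = 2 + 1/(2 + B)
A(C) = (5 + 2*C)/(2 + C)
((6 - 4*(-5)) + A(4))*80 = ((6 - 4*(-5)) + (5 + 2*4)/(2 + 4))*80 = ((6 + 20) + (5 + 8)/6)*80 = (26 + (⅙)*13)*80 = (26 + 13/6)*80 = (169/6)*80 = 6760/3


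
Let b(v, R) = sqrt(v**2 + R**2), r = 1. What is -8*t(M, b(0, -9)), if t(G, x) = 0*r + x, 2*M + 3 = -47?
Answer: -72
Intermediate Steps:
M = -25 (M = -3/2 + (1/2)*(-47) = -3/2 - 47/2 = -25)
b(v, R) = sqrt(R**2 + v**2)
t(G, x) = x (t(G, x) = 0*1 + x = 0 + x = x)
-8*t(M, b(0, -9)) = -8*sqrt((-9)**2 + 0**2) = -8*sqrt(81 + 0) = -8*sqrt(81) = -8*9 = -72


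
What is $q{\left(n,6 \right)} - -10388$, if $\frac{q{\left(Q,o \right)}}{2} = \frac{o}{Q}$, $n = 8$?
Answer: $\frac{20779}{2} \approx 10390.0$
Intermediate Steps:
$q{\left(Q,o \right)} = \frac{2 o}{Q}$ ($q{\left(Q,o \right)} = 2 \frac{o}{Q} = \frac{2 o}{Q}$)
$q{\left(n,6 \right)} - -10388 = 2 \cdot 6 \cdot \frac{1}{8} - -10388 = 2 \cdot 6 \cdot \frac{1}{8} + 10388 = \frac{3}{2} + 10388 = \frac{20779}{2}$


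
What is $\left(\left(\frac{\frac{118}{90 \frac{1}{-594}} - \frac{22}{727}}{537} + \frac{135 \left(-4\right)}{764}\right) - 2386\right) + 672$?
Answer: $- \frac{639836660623}{372831045} \approx -1716.2$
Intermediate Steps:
$\left(\left(\frac{\frac{118}{90 \frac{1}{-594}} - \frac{22}{727}}{537} + \frac{135 \left(-4\right)}{764}\right) - 2386\right) + 672 = \left(\left(\left(\frac{118}{90 \left(- \frac{1}{594}\right)} - \frac{22}{727}\right) \frac{1}{537} - \frac{135}{191}\right) - 2386\right) + 672 = \left(\left(\left(\frac{118}{- \frac{5}{33}} - \frac{22}{727}\right) \frac{1}{537} - \frac{135}{191}\right) - 2386\right) + 672 = \left(\left(\left(118 \left(- \frac{33}{5}\right) - \frac{22}{727}\right) \frac{1}{537} - \frac{135}{191}\right) - 2386\right) + 672 = \left(\left(\left(- \frac{3894}{5} - \frac{22}{727}\right) \frac{1}{537} - \frac{135}{191}\right) - 2386\right) + 672 = \left(\left(\left(- \frac{2831048}{3635}\right) \frac{1}{537} - \frac{135}{191}\right) - 2386\right) + 672 = \left(\left(- \frac{2831048}{1951995} - \frac{135}{191}\right) - 2386\right) + 672 = \left(- \frac{804249493}{372831045} - 2386\right) + 672 = - \frac{890379122863}{372831045} + 672 = - \frac{639836660623}{372831045}$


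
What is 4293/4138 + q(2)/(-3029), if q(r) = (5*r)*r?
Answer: 12920737/12534002 ≈ 1.0309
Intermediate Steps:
q(r) = 5*r**2
4293/4138 + q(2)/(-3029) = 4293/4138 + (5*2**2)/(-3029) = 4293*(1/4138) + (5*4)*(-1/3029) = 4293/4138 + 20*(-1/3029) = 4293/4138 - 20/3029 = 12920737/12534002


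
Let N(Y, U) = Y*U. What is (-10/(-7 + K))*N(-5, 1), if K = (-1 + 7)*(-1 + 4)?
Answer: 50/11 ≈ 4.5455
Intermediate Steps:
N(Y, U) = U*Y
K = 18 (K = 6*3 = 18)
(-10/(-7 + K))*N(-5, 1) = (-10/(-7 + 18))*(1*(-5)) = (-10/11)*(-5) = ((1/11)*(-10))*(-5) = -10/11*(-5) = 50/11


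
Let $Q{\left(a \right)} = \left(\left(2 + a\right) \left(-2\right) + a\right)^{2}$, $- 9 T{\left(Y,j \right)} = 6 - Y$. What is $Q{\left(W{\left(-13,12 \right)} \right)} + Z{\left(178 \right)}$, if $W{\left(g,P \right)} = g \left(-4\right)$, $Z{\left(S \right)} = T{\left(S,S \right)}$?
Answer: $\frac{28396}{9} \approx 3155.1$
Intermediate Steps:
$T{\left(Y,j \right)} = - \frac{2}{3} + \frac{Y}{9}$ ($T{\left(Y,j \right)} = - \frac{6 - Y}{9} = - \frac{2}{3} + \frac{Y}{9}$)
$Z{\left(S \right)} = - \frac{2}{3} + \frac{S}{9}$
$W{\left(g,P \right)} = - 4 g$
$Q{\left(a \right)} = \left(-4 - a\right)^{2}$ ($Q{\left(a \right)} = \left(\left(-4 - 2 a\right) + a\right)^{2} = \left(-4 - a\right)^{2}$)
$Q{\left(W{\left(-13,12 \right)} \right)} + Z{\left(178 \right)} = \left(4 - -52\right)^{2} + \left(- \frac{2}{3} + \frac{1}{9} \cdot 178\right) = \left(4 + 52\right)^{2} + \left(- \frac{2}{3} + \frac{178}{9}\right) = 56^{2} + \frac{172}{9} = 3136 + \frac{172}{9} = \frac{28396}{9}$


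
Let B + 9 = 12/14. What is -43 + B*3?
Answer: -472/7 ≈ -67.429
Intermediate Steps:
B = -57/7 (B = -9 + 12/14 = -9 + 12*(1/14) = -9 + 6/7 = -57/7 ≈ -8.1429)
-43 + B*3 = -43 - 57/7*3 = -43 - 171/7 = -472/7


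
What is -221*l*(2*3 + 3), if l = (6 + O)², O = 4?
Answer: -198900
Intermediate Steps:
l = 100 (l = (6 + 4)² = 10² = 100)
-221*l*(2*3 + 3) = -22100*(2*3 + 3) = -22100*(6 + 3) = -22100*9 = -221*900 = -198900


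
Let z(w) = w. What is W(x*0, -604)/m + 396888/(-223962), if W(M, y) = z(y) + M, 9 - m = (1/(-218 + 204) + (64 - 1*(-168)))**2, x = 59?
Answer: -692863354692/393473052115 ≈ -1.7609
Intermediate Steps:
m = -10541245/196 (m = 9 - (1/(-218 + 204) + (64 - 1*(-168)))**2 = 9 - (1/(-14) + (64 + 168))**2 = 9 - (-1/14 + 232)**2 = 9 - (3247/14)**2 = 9 - 1*10543009/196 = 9 - 10543009/196 = -10541245/196 ≈ -53782.)
W(M, y) = M + y (W(M, y) = y + M = M + y)
W(x*0, -604)/m + 396888/(-223962) = (59*0 - 604)/(-10541245/196) + 396888/(-223962) = (0 - 604)*(-196/10541245) + 396888*(-1/223962) = -604*(-196/10541245) - 66148/37327 = 118384/10541245 - 66148/37327 = -692863354692/393473052115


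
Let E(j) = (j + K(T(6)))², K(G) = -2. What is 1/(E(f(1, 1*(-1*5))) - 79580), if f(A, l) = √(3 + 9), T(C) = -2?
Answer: -19891/1582607476 + √3/791303738 ≈ -1.2566e-5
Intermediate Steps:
f(A, l) = 2*√3 (f(A, l) = √12 = 2*√3)
E(j) = (-2 + j)² (E(j) = (j - 2)² = (-2 + j)²)
1/(E(f(1, 1*(-1*5))) - 79580) = 1/((-2 + 2*√3)² - 79580) = 1/(-79580 + (-2 + 2*√3)²)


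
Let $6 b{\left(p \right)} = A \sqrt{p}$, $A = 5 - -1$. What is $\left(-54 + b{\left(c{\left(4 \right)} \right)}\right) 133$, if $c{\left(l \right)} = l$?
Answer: $-6916$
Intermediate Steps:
$A = 6$ ($A = 5 + 1 = 6$)
$b{\left(p \right)} = \sqrt{p}$ ($b{\left(p \right)} = \frac{6 \sqrt{p}}{6} = \sqrt{p}$)
$\left(-54 + b{\left(c{\left(4 \right)} \right)}\right) 133 = \left(-54 + \sqrt{4}\right) 133 = \left(-54 + 2\right) 133 = \left(-52\right) 133 = -6916$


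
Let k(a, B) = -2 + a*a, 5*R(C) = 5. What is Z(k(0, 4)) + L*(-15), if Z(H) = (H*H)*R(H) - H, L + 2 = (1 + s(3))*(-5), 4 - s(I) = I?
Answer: 186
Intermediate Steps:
R(C) = 1 (R(C) = (⅕)*5 = 1)
k(a, B) = -2 + a²
s(I) = 4 - I
L = -12 (L = -2 + (1 + (4 - 1*3))*(-5) = -2 + (1 + (4 - 3))*(-5) = -2 + (1 + 1)*(-5) = -2 + 2*(-5) = -2 - 10 = -12)
Z(H) = H² - H (Z(H) = (H*H)*1 - H = H²*1 - H = H² - H)
Z(k(0, 4)) + L*(-15) = (-2 + 0²)*(-1 + (-2 + 0²)) - 12*(-15) = (-2 + 0)*(-1 + (-2 + 0)) + 180 = -2*(-1 - 2) + 180 = -2*(-3) + 180 = 6 + 180 = 186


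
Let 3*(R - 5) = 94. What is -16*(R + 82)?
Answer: -5680/3 ≈ -1893.3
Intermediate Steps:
R = 109/3 (R = 5 + (⅓)*94 = 5 + 94/3 = 109/3 ≈ 36.333)
-16*(R + 82) = -16*(109/3 + 82) = -16*355/3 = -5680/3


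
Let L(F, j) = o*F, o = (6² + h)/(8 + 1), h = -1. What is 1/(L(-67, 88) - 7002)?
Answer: -9/65363 ≈ -0.00013769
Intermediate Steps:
o = 35/9 (o = (6² - 1)/(8 + 1) = (36 - 1)/9 = 35*(⅑) = 35/9 ≈ 3.8889)
L(F, j) = 35*F/9
1/(L(-67, 88) - 7002) = 1/((35/9)*(-67) - 7002) = 1/(-2345/9 - 7002) = 1/(-65363/9) = -9/65363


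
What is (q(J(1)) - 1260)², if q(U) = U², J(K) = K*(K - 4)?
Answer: 1565001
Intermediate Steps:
J(K) = K*(-4 + K)
(q(J(1)) - 1260)² = ((1*(-4 + 1))² - 1260)² = ((1*(-3))² - 1260)² = ((-3)² - 1260)² = (9 - 1260)² = (-1251)² = 1565001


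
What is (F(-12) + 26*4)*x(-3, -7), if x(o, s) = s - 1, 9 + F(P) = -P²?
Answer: 392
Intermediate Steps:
F(P) = -9 - P²
x(o, s) = -1 + s
(F(-12) + 26*4)*x(-3, -7) = ((-9 - 1*(-12)²) + 26*4)*(-1 - 7) = ((-9 - 1*144) + 104)*(-8) = ((-9 - 144) + 104)*(-8) = (-153 + 104)*(-8) = -49*(-8) = 392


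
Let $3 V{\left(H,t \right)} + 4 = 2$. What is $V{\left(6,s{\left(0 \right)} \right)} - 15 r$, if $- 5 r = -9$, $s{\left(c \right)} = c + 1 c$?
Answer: $- \frac{83}{3} \approx -27.667$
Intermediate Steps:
$s{\left(c \right)} = 2 c$ ($s{\left(c \right)} = c + c = 2 c$)
$V{\left(H,t \right)} = - \frac{2}{3}$ ($V{\left(H,t \right)} = - \frac{4}{3} + \frac{1}{3} \cdot 2 = - \frac{4}{3} + \frac{2}{3} = - \frac{2}{3}$)
$r = \frac{9}{5}$ ($r = \left(- \frac{1}{5}\right) \left(-9\right) = \frac{9}{5} \approx 1.8$)
$V{\left(6,s{\left(0 \right)} \right)} - 15 r = - \frac{2}{3} - 27 = - \frac{83}{3}$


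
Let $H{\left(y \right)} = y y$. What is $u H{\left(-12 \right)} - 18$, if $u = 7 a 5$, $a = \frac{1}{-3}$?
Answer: $-1698$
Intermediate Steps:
$H{\left(y \right)} = y^{2}$
$a = - \frac{1}{3} \approx -0.33333$
$u = - \frac{35}{3}$ ($u = 7 \left(- \frac{1}{3}\right) 5 = \left(- \frac{7}{3}\right) 5 = - \frac{35}{3} \approx -11.667$)
$u H{\left(-12 \right)} - 18 = - \frac{35 \left(-12\right)^{2}}{3} - 18 = \left(- \frac{35}{3}\right) 144 - 18 = -1680 - 18 = -1698$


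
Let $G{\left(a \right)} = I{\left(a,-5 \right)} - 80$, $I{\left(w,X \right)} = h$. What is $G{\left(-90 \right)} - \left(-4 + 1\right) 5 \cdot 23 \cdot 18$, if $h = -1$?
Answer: $6129$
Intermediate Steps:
$I{\left(w,X \right)} = -1$
$G{\left(a \right)} = -81$ ($G{\left(a \right)} = -1 - 80 = -81$)
$G{\left(-90 \right)} - \left(-4 + 1\right) 5 \cdot 23 \cdot 18 = -81 - \left(-4 + 1\right) 5 \cdot 23 \cdot 18 = -81 - \left(-3\right) 5 \cdot 23 \cdot 18 = -81 - \left(-15\right) 23 \cdot 18 = -81 - \left(-345\right) 18 = -81 - -6210 = -81 + 6210 = 6129$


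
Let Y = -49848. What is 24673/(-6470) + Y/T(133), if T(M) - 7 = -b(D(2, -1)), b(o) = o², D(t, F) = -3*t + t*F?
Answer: 107036733/122930 ≈ 870.71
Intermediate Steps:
D(t, F) = -3*t + F*t
T(M) = -57 (T(M) = 7 - (2*(-3 - 1))² = 7 - (2*(-4))² = 7 - 1*(-8)² = 7 - 1*64 = 7 - 64 = -57)
24673/(-6470) + Y/T(133) = 24673/(-6470) - 49848/(-57) = 24673*(-1/6470) - 49848*(-1/57) = -24673/6470 + 16616/19 = 107036733/122930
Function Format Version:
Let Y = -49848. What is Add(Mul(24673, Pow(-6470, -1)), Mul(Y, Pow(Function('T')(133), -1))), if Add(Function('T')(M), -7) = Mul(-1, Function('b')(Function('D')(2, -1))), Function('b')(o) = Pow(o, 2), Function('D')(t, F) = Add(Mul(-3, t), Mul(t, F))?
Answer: Rational(107036733, 122930) ≈ 870.71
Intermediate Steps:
Function('D')(t, F) = Add(Mul(-3, t), Mul(F, t))
Function('T')(M) = -57 (Function('T')(M) = Add(7, Mul(-1, Pow(Mul(2, Add(-3, -1)), 2))) = Add(7, Mul(-1, Pow(Mul(2, -4), 2))) = Add(7, Mul(-1, Pow(-8, 2))) = Add(7, Mul(-1, 64)) = Add(7, -64) = -57)
Add(Mul(24673, Pow(-6470, -1)), Mul(Y, Pow(Function('T')(133), -1))) = Add(Mul(24673, Pow(-6470, -1)), Mul(-49848, Pow(-57, -1))) = Add(Mul(24673, Rational(-1, 6470)), Mul(-49848, Rational(-1, 57))) = Add(Rational(-24673, 6470), Rational(16616, 19)) = Rational(107036733, 122930)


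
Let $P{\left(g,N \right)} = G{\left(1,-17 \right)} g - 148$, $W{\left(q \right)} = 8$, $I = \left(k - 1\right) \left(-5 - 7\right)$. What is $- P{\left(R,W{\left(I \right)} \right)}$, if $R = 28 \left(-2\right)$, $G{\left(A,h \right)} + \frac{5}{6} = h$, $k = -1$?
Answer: $- \frac{2552}{3} \approx -850.67$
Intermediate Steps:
$I = 24$ ($I = \left(-1 - 1\right) \left(-5 - 7\right) = \left(-2\right) \left(-12\right) = 24$)
$G{\left(A,h \right)} = - \frac{5}{6} + h$
$R = -56$
$P{\left(g,N \right)} = -148 - \frac{107 g}{6}$ ($P{\left(g,N \right)} = \left(- \frac{5}{6} - 17\right) g - 148 = - \frac{107 g}{6} - 148 = -148 - \frac{107 g}{6}$)
$- P{\left(R,W{\left(I \right)} \right)} = - (-148 - - \frac{2996}{3}) = - (-148 + \frac{2996}{3}) = \left(-1\right) \frac{2552}{3} = - \frac{2552}{3}$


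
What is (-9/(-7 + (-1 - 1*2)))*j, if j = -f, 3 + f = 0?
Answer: 27/10 ≈ 2.7000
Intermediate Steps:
f = -3 (f = -3 + 0 = -3)
j = 3 (j = -1*(-3) = 3)
(-9/(-7 + (-1 - 1*2)))*j = -9/(-7 + (-1 - 1*2))*3 = -9/(-7 + (-1 - 2))*3 = -9/(-7 - 3)*3 = -9/(-10)*3 = -9*(-⅒)*3 = (9/10)*3 = 27/10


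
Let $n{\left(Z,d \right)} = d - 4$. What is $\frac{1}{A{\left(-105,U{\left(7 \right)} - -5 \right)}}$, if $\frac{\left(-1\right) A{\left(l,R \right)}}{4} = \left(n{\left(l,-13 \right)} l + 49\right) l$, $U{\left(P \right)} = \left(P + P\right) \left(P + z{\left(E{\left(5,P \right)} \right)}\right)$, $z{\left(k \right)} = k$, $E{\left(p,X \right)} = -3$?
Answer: $\frac{1}{770280} \approx 1.2982 \cdot 10^{-6}$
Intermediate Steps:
$U{\left(P \right)} = 2 P \left(-3 + P\right)$ ($U{\left(P \right)} = \left(P + P\right) \left(P - 3\right) = 2 P \left(-3 + P\right)$)
$n{\left(Z,d \right)} = -4 + d$
$A{\left(l,R \right)} = - 4 l \left(49 - 17 l\right)$ ($A{\left(l,R \right)} = - 4 \left(\left(-4 - 13\right) l + 49\right) l = - 4 \left(- 17 l + 49\right) l = - 4 \left(49 - 17 l\right) l = - 4 l \left(49 - 17 l\right)$)
$\frac{1}{A{\left(-105,U{\left(7 \right)} - -5 \right)}} = \frac{1}{4 \left(-105\right) \left(-49 + 17 \left(-105\right)\right)} = \frac{1}{4 \left(-105\right) \left(-49 - 1785\right)} = \frac{1}{4 \left(-105\right) \left(-1834\right)} = \frac{1}{770280}$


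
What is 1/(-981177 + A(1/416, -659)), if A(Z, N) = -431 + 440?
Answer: -1/981168 ≈ -1.0192e-6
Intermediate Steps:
A(Z, N) = 9
1/(-981177 + A(1/416, -659)) = 1/(-981177 + 9) = 1/(-981168) = -1/981168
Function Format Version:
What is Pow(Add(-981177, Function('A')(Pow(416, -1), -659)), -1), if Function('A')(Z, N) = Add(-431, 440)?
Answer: Rational(-1, 981168) ≈ -1.0192e-6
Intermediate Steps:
Function('A')(Z, N) = 9
Pow(Add(-981177, Function('A')(Pow(416, -1), -659)), -1) = Pow(Add(-981177, 9), -1) = Pow(-981168, -1) = Rational(-1, 981168)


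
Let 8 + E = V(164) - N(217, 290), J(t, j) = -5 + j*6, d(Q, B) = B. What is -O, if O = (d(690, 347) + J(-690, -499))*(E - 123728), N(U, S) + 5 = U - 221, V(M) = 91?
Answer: -327882672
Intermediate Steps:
N(U, S) = -226 + U (N(U, S) = -5 + (U - 221) = -5 + (-221 + U) = -226 + U)
J(t, j) = -5 + 6*j
E = 92 (E = -8 + (91 - (-226 + 217)) = -8 + (91 - 1*(-9)) = -8 + (91 + 9) = -8 + 100 = 92)
O = 327882672 (O = (347 + (-5 + 6*(-499)))*(92 - 123728) = (347 + (-5 - 2994))*(-123636) = (347 - 2999)*(-123636) = -2652*(-123636) = 327882672)
-O = -1*327882672 = -327882672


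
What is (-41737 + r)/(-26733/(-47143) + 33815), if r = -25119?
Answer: -1575896204/797083639 ≈ -1.9771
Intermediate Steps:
(-41737 + r)/(-26733/(-47143) + 33815) = (-41737 - 25119)/(-26733/(-47143) + 33815) = -66856/(-26733*(-1/47143) + 33815) = -66856/(26733/47143 + 33815) = -66856/1594167278/47143 = -66856*47143/1594167278 = -1575896204/797083639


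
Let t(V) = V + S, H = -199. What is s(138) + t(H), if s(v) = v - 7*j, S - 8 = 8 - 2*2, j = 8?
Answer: -105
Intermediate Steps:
S = 12 (S = 8 + (8 - 2*2) = 8 + (8 - 4) = 8 + 4 = 12)
s(v) = -56 + v (s(v) = v - 7*8 = v - 56 = -56 + v)
t(V) = 12 + V (t(V) = V + 12 = 12 + V)
s(138) + t(H) = (-56 + 138) + (12 - 199) = 82 - 187 = -105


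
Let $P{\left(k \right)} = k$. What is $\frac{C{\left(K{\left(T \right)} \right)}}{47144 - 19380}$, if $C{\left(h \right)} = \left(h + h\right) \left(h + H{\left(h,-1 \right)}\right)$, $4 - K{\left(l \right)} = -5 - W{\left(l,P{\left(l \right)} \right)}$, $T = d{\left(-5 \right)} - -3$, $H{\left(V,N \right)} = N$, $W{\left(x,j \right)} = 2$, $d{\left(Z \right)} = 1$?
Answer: $\frac{5}{631} \approx 0.0079239$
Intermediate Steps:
$T = 4$ ($T = 1 - -3 = 1 + 3 = 4$)
$K{\left(l \right)} = 11$ ($K{\left(l \right)} = 4 - \left(-5 - 2\right) = 4 - -7 = 4 + 7 = 11$)
$C{\left(h \right)} = 2 h \left(-1 + h\right)$ ($C{\left(h \right)} = \left(h + h\right) \left(h - 1\right) = 2 h \left(-1 + h\right)$)
$\frac{C{\left(K{\left(T \right)} \right)}}{47144 - 19380} = \frac{2 \cdot 11 \left(-1 + 11\right)}{47144 - 19380} = \frac{2 \cdot 11 \cdot 10}{47144 - 19380} = \frac{220}{27764} = 220 \cdot \frac{1}{27764} = \frac{5}{631}$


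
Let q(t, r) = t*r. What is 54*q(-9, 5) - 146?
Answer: -2576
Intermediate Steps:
q(t, r) = r*t
54*q(-9, 5) - 146 = 54*(5*(-9)) - 146 = 54*(-45) - 146 = -2430 - 146 = -2576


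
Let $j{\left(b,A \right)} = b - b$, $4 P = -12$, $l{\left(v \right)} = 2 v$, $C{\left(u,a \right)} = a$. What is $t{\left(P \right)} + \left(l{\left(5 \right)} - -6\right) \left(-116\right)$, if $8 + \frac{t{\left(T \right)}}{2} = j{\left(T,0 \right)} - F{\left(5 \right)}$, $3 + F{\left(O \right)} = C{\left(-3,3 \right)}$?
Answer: $-1872$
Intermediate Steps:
$F{\left(O \right)} = 0$ ($F{\left(O \right)} = -3 + 3 = 0$)
$P = -3$ ($P = \frac{1}{4} \left(-12\right) = -3$)
$j{\left(b,A \right)} = 0$
$t{\left(T \right)} = -16$ ($t{\left(T \right)} = -16 + 2 \left(0 - 0\right) = -16 + 2 \left(0 + 0\right) = -16 + 2 \cdot 0 = -16 + 0 = -16$)
$t{\left(P \right)} + \left(l{\left(5 \right)} - -6\right) \left(-116\right) = -16 + \left(2 \cdot 5 - -6\right) \left(-116\right) = -16 + \left(10 + 6\right) \left(-116\right) = -16 + 16 \left(-116\right) = -16 - 1856 = -1872$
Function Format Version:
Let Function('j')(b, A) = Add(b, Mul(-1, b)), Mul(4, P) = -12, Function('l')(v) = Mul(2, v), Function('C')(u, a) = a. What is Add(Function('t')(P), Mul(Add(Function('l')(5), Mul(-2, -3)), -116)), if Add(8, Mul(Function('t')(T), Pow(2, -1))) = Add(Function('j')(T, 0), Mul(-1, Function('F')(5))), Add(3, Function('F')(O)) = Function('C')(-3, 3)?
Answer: -1872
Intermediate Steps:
Function('F')(O) = 0 (Function('F')(O) = Add(-3, 3) = 0)
P = -3 (P = Mul(Rational(1, 4), -12) = -3)
Function('j')(b, A) = 0
Function('t')(T) = -16 (Function('t')(T) = Add(-16, Mul(2, Add(0, Mul(-1, 0)))) = Add(-16, Mul(2, Add(0, 0))) = Add(-16, Mul(2, 0)) = Add(-16, 0) = -16)
Add(Function('t')(P), Mul(Add(Function('l')(5), Mul(-2, -3)), -116)) = Add(-16, Mul(Add(Mul(2, 5), Mul(-2, -3)), -116)) = Add(-16, Mul(Add(10, 6), -116)) = Add(-16, Mul(16, -116)) = Add(-16, -1856) = -1872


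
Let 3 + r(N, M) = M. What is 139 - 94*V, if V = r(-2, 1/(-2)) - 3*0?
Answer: 468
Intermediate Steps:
r(N, M) = -3 + M
V = -7/2 (V = (-3 + 1/(-2)) - 3*0 = (-3 - ½) + 0 = -7/2 + 0 = -7/2 ≈ -3.5000)
139 - 94*V = 139 - 94*(-7/2) = 139 + 329 = 468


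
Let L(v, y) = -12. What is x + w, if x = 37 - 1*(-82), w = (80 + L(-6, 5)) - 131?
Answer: 56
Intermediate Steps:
w = -63 (w = (80 - 12) - 131 = 68 - 131 = -63)
x = 119 (x = 37 + 82 = 119)
x + w = 119 - 63 = 56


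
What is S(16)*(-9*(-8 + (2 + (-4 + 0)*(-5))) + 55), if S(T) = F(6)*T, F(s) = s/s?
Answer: -1136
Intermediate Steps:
F(s) = 1
S(T) = T (S(T) = 1*T = T)
S(16)*(-9*(-8 + (2 + (-4 + 0)*(-5))) + 55) = 16*(-9*(-8 + (2 + (-4 + 0)*(-5))) + 55) = 16*(-9*(-8 + (2 - 4*(-5))) + 55) = 16*(-9*(-8 + (2 + 20)) + 55) = 16*(-9*(-8 + 22) + 55) = 16*(-9*14 + 55) = 16*(-126 + 55) = 16*(-71) = -1136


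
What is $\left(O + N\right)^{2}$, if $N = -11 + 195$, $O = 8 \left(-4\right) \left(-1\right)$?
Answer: $46656$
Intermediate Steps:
$O = 32$ ($O = \left(-32\right) \left(-1\right) = 32$)
$N = 184$
$\left(O + N\right)^{2} = \left(32 + 184\right)^{2} = 216^{2} = 46656$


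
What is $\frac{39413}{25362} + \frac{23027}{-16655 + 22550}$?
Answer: $\frac{90705601}{16612110} \approx 5.4602$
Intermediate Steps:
$\frac{39413}{25362} + \frac{23027}{-16655 + 22550} = 39413 \cdot \frac{1}{25362} + \frac{23027}{5895} = \frac{39413}{25362} + 23027 \cdot \frac{1}{5895} = \frac{39413}{25362} + \frac{23027}{5895} = \frac{90705601}{16612110}$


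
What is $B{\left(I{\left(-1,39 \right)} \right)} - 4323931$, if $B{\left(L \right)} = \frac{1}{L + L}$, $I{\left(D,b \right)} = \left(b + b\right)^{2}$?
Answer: $- \frac{52613592407}{12168} \approx -4.3239 \cdot 10^{6}$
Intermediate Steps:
$I{\left(D,b \right)} = 4 b^{2}$ ($I{\left(D,b \right)} = \left(2 b\right)^{2} = 4 b^{2}$)
$B{\left(L \right)} = \frac{1}{2 L}$
$B{\left(I{\left(-1,39 \right)} \right)} - 4323931 = \frac{1}{2 \cdot 4 \cdot 39^{2}} - 4323931 = \frac{1}{2 \cdot 4 \cdot 1521} - 4323931 = \frac{1}{2 \cdot 6084} - 4323931 = \frac{1}{2} \cdot \frac{1}{6084} - 4323931 = \frac{1}{12168} - 4323931 = - \frac{52613592407}{12168}$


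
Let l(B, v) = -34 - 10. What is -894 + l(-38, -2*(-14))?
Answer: -938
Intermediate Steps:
l(B, v) = -44
-894 + l(-38, -2*(-14)) = -894 - 44 = -938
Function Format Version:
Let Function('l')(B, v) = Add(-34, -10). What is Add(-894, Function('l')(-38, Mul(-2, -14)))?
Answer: -938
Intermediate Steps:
Function('l')(B, v) = -44
Add(-894, Function('l')(-38, Mul(-2, -14))) = Add(-894, -44) = -938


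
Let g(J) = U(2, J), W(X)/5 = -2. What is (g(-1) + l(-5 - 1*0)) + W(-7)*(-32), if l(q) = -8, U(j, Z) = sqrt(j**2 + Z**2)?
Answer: 312 + sqrt(5) ≈ 314.24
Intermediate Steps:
U(j, Z) = sqrt(Z**2 + j**2)
W(X) = -10 (W(X) = 5*(-2) = -10)
g(J) = sqrt(4 + J**2) (g(J) = sqrt(J**2 + 2**2) = sqrt(J**2 + 4) = sqrt(4 + J**2))
(g(-1) + l(-5 - 1*0)) + W(-7)*(-32) = (sqrt(4 + (-1)**2) - 8) - 10*(-32) = (sqrt(4 + 1) - 8) + 320 = (sqrt(5) - 8) + 320 = (-8 + sqrt(5)) + 320 = 312 + sqrt(5)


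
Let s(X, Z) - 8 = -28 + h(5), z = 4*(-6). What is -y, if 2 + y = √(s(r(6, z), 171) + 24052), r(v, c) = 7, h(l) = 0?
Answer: 2 - 4*√1502 ≈ -153.02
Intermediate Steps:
z = -24
s(X, Z) = -20 (s(X, Z) = 8 + (-28 + 0) = 8 - 28 = -20)
y = -2 + 4*√1502 (y = -2 + √(-20 + 24052) = -2 + √24032 = -2 + 4*√1502 ≈ 153.02)
-y = -(-2 + 4*√1502) = 2 - 4*√1502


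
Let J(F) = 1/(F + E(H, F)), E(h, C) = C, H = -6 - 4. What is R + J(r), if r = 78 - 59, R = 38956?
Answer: 1480329/38 ≈ 38956.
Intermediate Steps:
H = -10
r = 19
J(F) = 1/(2*F) (J(F) = 1/(F + F) = 1/(2*F))
R + J(r) = 38956 + (½)/19 = 38956 + (½)*(1/19) = 38956 + 1/38 = 1480329/38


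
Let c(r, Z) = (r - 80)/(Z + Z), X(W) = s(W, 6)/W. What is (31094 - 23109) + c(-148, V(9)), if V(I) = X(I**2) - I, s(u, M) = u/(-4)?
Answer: 295901/37 ≈ 7997.3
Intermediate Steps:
s(u, M) = -u/4 (s(u, M) = u*(-1/4) = -u/4)
X(W) = -1/4 (X(W) = (-W/4)/W = -1/4)
V(I) = -1/4 - I
c(r, Z) = (-80 + r)/(2*Z) (c(r, Z) = (-80 + r)/((2*Z)) = (-80 + r)*(1/(2*Z)) = (-80 + r)/(2*Z))
(31094 - 23109) + c(-148, V(9)) = (31094 - 23109) + (-80 - 148)/(2*(-1/4 - 1*9)) = 7985 + (1/2)*(-228)/(-1/4 - 9) = 7985 + (1/2)*(-228)/(-37/4) = 7985 + (1/2)*(-4/37)*(-228) = 7985 + 456/37 = 295901/37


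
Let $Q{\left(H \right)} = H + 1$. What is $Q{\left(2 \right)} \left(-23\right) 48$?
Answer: $-3312$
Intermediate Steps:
$Q{\left(H \right)} = 1 + H$
$Q{\left(2 \right)} \left(-23\right) 48 = \left(1 + 2\right) \left(-23\right) 48 = 3 \left(-23\right) 48 = \left(-69\right) 48 = -3312$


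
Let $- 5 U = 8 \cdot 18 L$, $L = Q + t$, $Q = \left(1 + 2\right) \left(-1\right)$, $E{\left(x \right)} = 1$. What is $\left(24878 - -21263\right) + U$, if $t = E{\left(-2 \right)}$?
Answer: $\frac{230993}{5} \approx 46199.0$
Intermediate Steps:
$t = 1$
$Q = -3$ ($Q = 3 \left(-1\right) = -3$)
$L = -2$ ($L = -3 + 1 = -2$)
$U = \frac{288}{5}$ ($U = - \frac{8 \cdot 18 \left(-2\right)}{5} = - \frac{144 \left(-2\right)}{5} = \left(- \frac{1}{5}\right) \left(-288\right) = \frac{288}{5} \approx 57.6$)
$\left(24878 - -21263\right) + U = \left(24878 - -21263\right) + \frac{288}{5} = \left(24878 + 21263\right) + \frac{288}{5} = 46141 + \frac{288}{5} = \frac{230993}{5}$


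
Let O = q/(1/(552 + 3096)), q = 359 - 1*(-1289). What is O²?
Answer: 36142989705216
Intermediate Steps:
q = 1648 (q = 359 + 1289 = 1648)
O = 6011904 (O = 1648/(1/(552 + 3096)) = 1648/(1/3648) = 1648*3648 = 6011904)
O² = 6011904² = 36142989705216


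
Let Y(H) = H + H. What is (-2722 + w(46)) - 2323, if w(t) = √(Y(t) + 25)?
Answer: -5045 + 3*√13 ≈ -5034.2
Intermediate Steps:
Y(H) = 2*H
w(t) = √(25 + 2*t) (w(t) = √(2*t + 25) = √(25 + 2*t))
(-2722 + w(46)) - 2323 = (-2722 + √(25 + 2*46)) - 2323 = (-2722 + √(25 + 92)) - 2323 = (-2722 + √117) - 2323 = (-2722 + 3*√13) - 2323 = -5045 + 3*√13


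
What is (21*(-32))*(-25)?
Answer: 16800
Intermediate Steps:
(21*(-32))*(-25) = -672*(-25) = 16800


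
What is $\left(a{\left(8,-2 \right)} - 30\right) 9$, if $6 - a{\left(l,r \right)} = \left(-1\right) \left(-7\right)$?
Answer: $-279$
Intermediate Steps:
$a{\left(l,r \right)} = -1$ ($a{\left(l,r \right)} = 6 - \left(-1\right) \left(-7\right) = 6 - 7 = -1$)
$\left(a{\left(8,-2 \right)} - 30\right) 9 = \left(-1 - 30\right) 9 = \left(-31\right) 9 = -279$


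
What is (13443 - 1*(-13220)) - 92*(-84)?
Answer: 34391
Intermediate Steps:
(13443 - 1*(-13220)) - 92*(-84) = (13443 + 13220) + 7728 = 26663 + 7728 = 34391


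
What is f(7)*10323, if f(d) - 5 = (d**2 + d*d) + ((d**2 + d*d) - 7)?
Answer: 2002662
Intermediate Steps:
f(d) = -2 + 4*d**2 (f(d) = 5 + ((d**2 + d*d) + ((d**2 + d*d) - 7)) = 5 + ((d**2 + d**2) + ((d**2 + d**2) - 7)) = 5 + (2*d**2 + (2*d**2 - 7)) = 5 + (2*d**2 + (-7 + 2*d**2)) = 5 + (-7 + 4*d**2) = -2 + 4*d**2)
f(7)*10323 = (-2 + 4*7**2)*10323 = (-2 + 4*49)*10323 = (-2 + 196)*10323 = 194*10323 = 2002662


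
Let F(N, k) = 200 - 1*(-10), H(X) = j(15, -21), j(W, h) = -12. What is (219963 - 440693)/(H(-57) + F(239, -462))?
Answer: -110365/99 ≈ -1114.8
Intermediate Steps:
H(X) = -12
F(N, k) = 210 (F(N, k) = 200 + 10 = 210)
(219963 - 440693)/(H(-57) + F(239, -462)) = (219963 - 440693)/(-12 + 210) = -220730/198 = -220730*1/198 = -110365/99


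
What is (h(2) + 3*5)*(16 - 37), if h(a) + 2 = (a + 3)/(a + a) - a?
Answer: -1029/4 ≈ -257.25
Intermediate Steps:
h(a) = -2 - a + (3 + a)/(2*a) (h(a) = -2 + ((a + 3)/(a + a) - a) = -2 + ((3 + a)/((2*a)) - a) = -2 + ((3 + a)*(1/(2*a)) - a) = -2 + ((3 + a)/(2*a) - a) = -2 + (-a + (3 + a)/(2*a)) = -2 - a + (3 + a)/(2*a))
(h(2) + 3*5)*(16 - 37) = ((-3/2 - 1*2 + (3/2)/2) + 3*5)*(16 - 37) = ((-3/2 - 2 + (3/2)*(1/2)) + 15)*(-21) = ((-3/2 - 2 + 3/4) + 15)*(-21) = (-11/4 + 15)*(-21) = (49/4)*(-21) = -1029/4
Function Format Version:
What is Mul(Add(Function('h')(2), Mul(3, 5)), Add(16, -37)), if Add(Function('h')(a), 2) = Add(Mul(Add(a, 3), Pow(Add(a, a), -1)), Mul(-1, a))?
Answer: Rational(-1029, 4) ≈ -257.25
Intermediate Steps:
Function('h')(a) = Add(-2, Mul(-1, a), Mul(Rational(1, 2), Pow(a, -1), Add(3, a))) (Function('h')(a) = Add(-2, Add(Mul(Add(a, 3), Pow(Add(a, a), -1)), Mul(-1, a))) = Add(-2, Add(Mul(Add(3, a), Pow(Mul(2, a), -1)), Mul(-1, a))) = Add(-2, Add(Mul(Add(3, a), Mul(Rational(1, 2), Pow(a, -1))), Mul(-1, a))) = Add(-2, Add(Mul(Rational(1, 2), Pow(a, -1), Add(3, a)), Mul(-1, a))) = Add(-2, Add(Mul(-1, a), Mul(Rational(1, 2), Pow(a, -1), Add(3, a)))) = Add(-2, Mul(-1, a), Mul(Rational(1, 2), Pow(a, -1), Add(3, a))))
Mul(Add(Function('h')(2), Mul(3, 5)), Add(16, -37)) = Mul(Add(Add(Rational(-3, 2), Mul(-1, 2), Mul(Rational(3, 2), Pow(2, -1))), Mul(3, 5)), Add(16, -37)) = Mul(Add(Add(Rational(-3, 2), -2, Mul(Rational(3, 2), Rational(1, 2))), 15), -21) = Mul(Add(Add(Rational(-3, 2), -2, Rational(3, 4)), 15), -21) = Mul(Add(Rational(-11, 4), 15), -21) = Mul(Rational(49, 4), -21) = Rational(-1029, 4)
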